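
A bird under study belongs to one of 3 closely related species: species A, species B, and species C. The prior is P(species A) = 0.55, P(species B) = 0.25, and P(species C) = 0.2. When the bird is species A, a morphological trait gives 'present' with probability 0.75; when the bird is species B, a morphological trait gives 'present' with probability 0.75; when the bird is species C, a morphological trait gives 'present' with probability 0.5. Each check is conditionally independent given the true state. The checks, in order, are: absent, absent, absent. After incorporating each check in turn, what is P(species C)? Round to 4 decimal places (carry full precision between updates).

0.6667

Each posterior becomes the prior for the next update.
After 'absent': normaliser = 0.25·0.5500 + 0.25·0.2500 + 0.5·0.2000; P(species A) ≈ 0.4583, P(species B) ≈ 0.2083, P(species C) ≈ 0.3333
After 'absent': normaliser = 0.25·0.4583 + 0.25·0.2083 + 0.5·0.3333; P(species A) ≈ 0.3438, P(species B) ≈ 0.1562, P(species C) ≈ 0.5000
After 'absent': normaliser = 0.25·0.3438 + 0.25·0.1562 + 0.5·0.5000; P(species A) ≈ 0.2292, P(species B) ≈ 0.1042, P(species C) ≈ 0.6667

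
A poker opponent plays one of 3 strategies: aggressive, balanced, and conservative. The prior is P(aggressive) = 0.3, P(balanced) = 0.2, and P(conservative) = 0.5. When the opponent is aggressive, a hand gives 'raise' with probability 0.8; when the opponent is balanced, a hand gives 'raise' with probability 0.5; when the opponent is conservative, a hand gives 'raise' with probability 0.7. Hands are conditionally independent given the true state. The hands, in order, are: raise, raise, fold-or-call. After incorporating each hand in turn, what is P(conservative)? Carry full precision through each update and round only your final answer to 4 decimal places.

0.5369

After 'raise': normaliser = 0.8·0.3000 + 0.5·0.2000 + 0.7·0.5000; P(aggressive) ≈ 0.3478, P(balanced) ≈ 0.1449, P(conservative) ≈ 0.5072
After 'raise': normaliser = 0.8·0.3478 + 0.5·0.1449 + 0.7·0.5072; P(aggressive) ≈ 0.3943, P(balanced) ≈ 0.1027, P(conservative) ≈ 0.5031
After 'fold-or-call': normaliser = 0.2·0.3943 + 0.5·0.1027 + 0.3·0.5031; P(aggressive) ≈ 0.2805, P(balanced) ≈ 0.1826, P(conservative) ≈ 0.5369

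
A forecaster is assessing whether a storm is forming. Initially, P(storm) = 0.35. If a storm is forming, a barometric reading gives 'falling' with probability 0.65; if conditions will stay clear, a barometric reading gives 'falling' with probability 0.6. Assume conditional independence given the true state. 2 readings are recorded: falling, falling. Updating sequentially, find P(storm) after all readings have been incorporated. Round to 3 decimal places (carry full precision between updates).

0.387

Apply Bayes' rule sequentially, carrying P(storm) forward.
After 'falling': P(storm) = 0.65·0.3500 / (0.65·0.3500 + 0.6·0.6500) ≈ 0.3684
After 'falling': P(storm) = 0.65·0.3684 / (0.65·0.3684 + 0.6·0.6316) ≈ 0.3872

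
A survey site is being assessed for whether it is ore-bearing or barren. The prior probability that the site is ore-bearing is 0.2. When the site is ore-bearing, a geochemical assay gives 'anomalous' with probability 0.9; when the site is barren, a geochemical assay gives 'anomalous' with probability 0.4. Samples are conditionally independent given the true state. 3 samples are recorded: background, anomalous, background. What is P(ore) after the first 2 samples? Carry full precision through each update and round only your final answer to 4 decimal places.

0.0857

After 'background': P(ore) = 0.1·0.2000 / (0.1·0.2000 + 0.6·0.8000) ≈ 0.0400
After 'anomalous': P(ore) = 0.9·0.0400 / (0.9·0.0400 + 0.4·0.9600) ≈ 0.0857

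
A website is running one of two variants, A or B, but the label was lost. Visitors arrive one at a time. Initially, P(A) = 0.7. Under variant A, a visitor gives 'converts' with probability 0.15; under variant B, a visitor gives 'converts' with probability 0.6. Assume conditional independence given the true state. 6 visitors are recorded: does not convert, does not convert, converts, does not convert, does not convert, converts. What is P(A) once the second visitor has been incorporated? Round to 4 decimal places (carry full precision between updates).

0.9133

After 'does not convert': P(A) = 0.85·0.7000 / (0.85·0.7000 + 0.4·0.3000) ≈ 0.8322
After 'does not convert': P(A) = 0.85·0.8322 / (0.85·0.8322 + 0.4·0.1678) ≈ 0.9133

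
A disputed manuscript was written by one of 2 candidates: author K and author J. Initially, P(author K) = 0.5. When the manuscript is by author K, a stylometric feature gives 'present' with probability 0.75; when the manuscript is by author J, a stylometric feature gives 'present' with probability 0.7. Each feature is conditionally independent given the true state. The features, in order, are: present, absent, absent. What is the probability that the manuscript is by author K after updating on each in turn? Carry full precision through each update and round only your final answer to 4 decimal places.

0.4266

After 'present': P(author K) = 0.75·0.5000 / (0.75·0.5000 + 0.7·0.5000) ≈ 0.5172
After 'absent': P(author K) = 0.25·0.5172 / (0.25·0.5172 + 0.3·0.4828) ≈ 0.4717
After 'absent': P(author K) = 0.25·0.4717 / (0.25·0.4717 + 0.3·0.5283) ≈ 0.4266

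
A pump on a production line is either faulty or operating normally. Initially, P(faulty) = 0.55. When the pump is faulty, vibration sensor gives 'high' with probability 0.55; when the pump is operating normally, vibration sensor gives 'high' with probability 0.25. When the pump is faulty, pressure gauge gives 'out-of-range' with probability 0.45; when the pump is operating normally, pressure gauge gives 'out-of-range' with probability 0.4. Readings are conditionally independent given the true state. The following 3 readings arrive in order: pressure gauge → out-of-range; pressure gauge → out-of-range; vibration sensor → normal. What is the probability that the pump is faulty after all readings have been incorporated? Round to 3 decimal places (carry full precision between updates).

0.481

After pressure gauge='out-of-range': P(faulty) = 0.45·0.5500 / (0.45·0.5500 + 0.4·0.4500) ≈ 0.5789
After pressure gauge='out-of-range': P(faulty) = 0.45·0.5789 / (0.45·0.5789 + 0.4·0.4211) ≈ 0.6074
After vibration sensor='normal': P(faulty) = 0.45·0.6074 / (0.45·0.6074 + 0.75·0.3926) ≈ 0.4814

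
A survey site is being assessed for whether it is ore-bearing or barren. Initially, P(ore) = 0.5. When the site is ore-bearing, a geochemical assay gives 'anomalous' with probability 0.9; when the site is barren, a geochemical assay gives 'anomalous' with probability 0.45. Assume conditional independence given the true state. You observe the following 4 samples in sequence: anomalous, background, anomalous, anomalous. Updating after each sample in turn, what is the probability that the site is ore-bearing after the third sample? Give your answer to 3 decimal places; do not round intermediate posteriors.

After 'anomalous': P(ore) = 0.9·0.5000 / (0.9·0.5000 + 0.45·0.5000) ≈ 0.6667
After 'background': P(ore) = 0.1·0.6667 / (0.1·0.6667 + 0.55·0.3333) ≈ 0.2667
After 'anomalous': P(ore) = 0.9·0.2667 / (0.9·0.2667 + 0.45·0.7333) ≈ 0.4211

0.421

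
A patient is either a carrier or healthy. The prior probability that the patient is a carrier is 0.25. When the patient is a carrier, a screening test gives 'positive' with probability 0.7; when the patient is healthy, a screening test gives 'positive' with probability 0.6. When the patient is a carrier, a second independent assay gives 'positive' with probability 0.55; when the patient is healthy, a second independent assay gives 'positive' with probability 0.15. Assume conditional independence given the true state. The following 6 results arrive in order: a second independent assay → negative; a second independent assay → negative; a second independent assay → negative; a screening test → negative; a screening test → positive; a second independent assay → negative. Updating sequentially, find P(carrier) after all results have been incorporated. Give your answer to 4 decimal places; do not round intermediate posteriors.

0.0224

After a second independent assay='negative': P(carrier) = 0.45·0.2500 / (0.45·0.2500 + 0.85·0.7500) ≈ 0.1500
After a second independent assay='negative': P(carrier) = 0.45·0.1500 / (0.45·0.1500 + 0.85·0.8500) ≈ 0.0854
After a second independent assay='negative': P(carrier) = 0.45·0.0854 / (0.45·0.0854 + 0.85·0.9146) ≈ 0.0471
After a screening test='negative': P(carrier) = 0.3·0.0471 / (0.3·0.0471 + 0.4·0.9529) ≈ 0.0358
After a screening test='positive': P(carrier) = 0.7·0.0358 / (0.7·0.0358 + 0.6·0.9642) ≈ 0.0415
After a second independent assay='negative': P(carrier) = 0.45·0.0415 / (0.45·0.0415 + 0.85·0.9585) ≈ 0.0224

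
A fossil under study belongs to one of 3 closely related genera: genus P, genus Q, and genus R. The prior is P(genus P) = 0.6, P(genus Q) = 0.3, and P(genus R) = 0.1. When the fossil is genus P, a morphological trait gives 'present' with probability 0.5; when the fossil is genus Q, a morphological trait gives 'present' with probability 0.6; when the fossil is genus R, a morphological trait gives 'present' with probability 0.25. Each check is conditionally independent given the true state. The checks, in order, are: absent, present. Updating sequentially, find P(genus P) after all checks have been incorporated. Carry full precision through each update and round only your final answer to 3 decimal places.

0.623

After 'absent': normaliser = 0.5·0.6000 + 0.4·0.3000 + 0.75·0.1000; P(genus P) ≈ 0.6061, P(genus Q) ≈ 0.2424, P(genus R) ≈ 0.1515
After 'present': normaliser = 0.5·0.6061 + 0.6·0.2424 + 0.25·0.1515; P(genus P) ≈ 0.6231, P(genus Q) ≈ 0.2991, P(genus R) ≈ 0.0779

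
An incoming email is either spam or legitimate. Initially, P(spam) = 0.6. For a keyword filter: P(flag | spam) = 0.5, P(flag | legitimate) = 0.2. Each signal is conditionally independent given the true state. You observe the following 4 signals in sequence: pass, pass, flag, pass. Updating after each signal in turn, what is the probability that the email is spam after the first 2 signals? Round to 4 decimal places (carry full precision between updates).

0.3695

Each posterior becomes the prior for the next update.
After 'pass': P(spam) = 0.5·0.6000 / (0.5·0.6000 + 0.8·0.4000) ≈ 0.4839
After 'pass': P(spam) = 0.5·0.4839 / (0.5·0.4839 + 0.8·0.5161) ≈ 0.3695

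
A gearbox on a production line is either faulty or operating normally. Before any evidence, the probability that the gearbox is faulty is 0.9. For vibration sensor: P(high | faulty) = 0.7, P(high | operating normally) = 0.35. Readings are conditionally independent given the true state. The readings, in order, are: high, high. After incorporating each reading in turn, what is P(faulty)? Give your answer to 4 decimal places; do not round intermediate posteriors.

0.9730

After 'high': P(faulty) = 0.7·0.9000 / (0.7·0.9000 + 0.35·0.1000) ≈ 0.9474
After 'high': P(faulty) = 0.7·0.9474 / (0.7·0.9474 + 0.35·0.0526) ≈ 0.9730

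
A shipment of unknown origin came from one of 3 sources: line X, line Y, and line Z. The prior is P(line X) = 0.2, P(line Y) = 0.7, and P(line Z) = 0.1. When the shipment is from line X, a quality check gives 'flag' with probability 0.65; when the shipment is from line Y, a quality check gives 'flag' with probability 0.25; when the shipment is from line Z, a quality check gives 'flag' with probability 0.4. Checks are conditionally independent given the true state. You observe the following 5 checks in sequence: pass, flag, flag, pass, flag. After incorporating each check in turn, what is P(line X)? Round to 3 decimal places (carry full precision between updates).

0.443

Apply Bayes' rule sequentially, carrying P(line X) forward.
After 'pass': normaliser = 0.35·0.2000 + 0.75·0.7000 + 0.6·0.1000; P(line X) ≈ 0.1069, P(line Y) ≈ 0.8015, P(line Z) ≈ 0.0916
After 'flag': normaliser = 0.65·0.1069 + 0.25·0.8015 + 0.4·0.0916; P(line X) ≈ 0.2267, P(line Y) ≈ 0.6538, P(line Z) ≈ 0.1196
After 'flag': normaliser = 0.65·0.2267 + 0.25·0.6538 + 0.4·0.1196; P(line X) ≈ 0.4108, P(line Y) ≈ 0.4558, P(line Z) ≈ 0.1334
After 'pass': normaliser = 0.35·0.4108 + 0.75·0.4558 + 0.6·0.1334; P(line X) ≈ 0.2542, P(line Y) ≈ 0.6043, P(line Z) ≈ 0.1415
After 'flag': normaliser = 0.65·0.2542 + 0.25·0.6043 + 0.4·0.1415; P(line X) ≈ 0.4431, P(line Y) ≈ 0.4052, P(line Z) ≈ 0.1517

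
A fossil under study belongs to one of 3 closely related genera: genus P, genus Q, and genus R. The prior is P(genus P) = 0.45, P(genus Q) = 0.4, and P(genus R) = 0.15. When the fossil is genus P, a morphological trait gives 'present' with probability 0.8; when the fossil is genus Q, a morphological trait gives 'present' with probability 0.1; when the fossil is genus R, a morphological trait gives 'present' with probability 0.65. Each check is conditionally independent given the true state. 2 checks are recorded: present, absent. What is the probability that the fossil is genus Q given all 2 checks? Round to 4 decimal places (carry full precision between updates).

Each posterior becomes the prior for the next update.
After 'present': normaliser = 0.8·0.4500 + 0.1·0.4000 + 0.65·0.1500; P(genus P) ≈ 0.7236, P(genus Q) ≈ 0.0804, P(genus R) ≈ 0.1960
After 'absent': normaliser = 0.2·0.7236 + 0.9·0.0804 + 0.35·0.1960; P(genus P) ≈ 0.5066, P(genus Q) ≈ 0.2533, P(genus R) ≈ 0.2401

0.2533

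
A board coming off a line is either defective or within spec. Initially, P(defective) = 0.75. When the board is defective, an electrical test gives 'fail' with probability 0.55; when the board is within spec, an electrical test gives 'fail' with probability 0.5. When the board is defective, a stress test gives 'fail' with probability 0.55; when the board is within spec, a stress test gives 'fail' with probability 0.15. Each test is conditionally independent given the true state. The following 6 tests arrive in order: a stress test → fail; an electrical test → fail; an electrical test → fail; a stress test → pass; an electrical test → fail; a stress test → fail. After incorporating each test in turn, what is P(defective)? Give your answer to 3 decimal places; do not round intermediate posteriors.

After a stress test='fail': P(defective) = 0.55·0.7500 / (0.55·0.7500 + 0.15·0.2500) ≈ 0.9167
After an electrical test='fail': P(defective) = 0.55·0.9167 / (0.55·0.9167 + 0.5·0.0833) ≈ 0.9237
After an electrical test='fail': P(defective) = 0.55·0.9237 / (0.55·0.9237 + 0.5·0.0763) ≈ 0.9301
After a stress test='pass': P(defective) = 0.45·0.9301 / (0.45·0.9301 + 0.85·0.0699) ≈ 0.8757
After an electrical test='fail': P(defective) = 0.55·0.8757 / (0.55·0.8757 + 0.5·0.1243) ≈ 0.8857
After a stress test='fail': P(defective) = 0.55·0.8857 / (0.55·0.8857 + 0.15·0.1143) ≈ 0.9660

0.966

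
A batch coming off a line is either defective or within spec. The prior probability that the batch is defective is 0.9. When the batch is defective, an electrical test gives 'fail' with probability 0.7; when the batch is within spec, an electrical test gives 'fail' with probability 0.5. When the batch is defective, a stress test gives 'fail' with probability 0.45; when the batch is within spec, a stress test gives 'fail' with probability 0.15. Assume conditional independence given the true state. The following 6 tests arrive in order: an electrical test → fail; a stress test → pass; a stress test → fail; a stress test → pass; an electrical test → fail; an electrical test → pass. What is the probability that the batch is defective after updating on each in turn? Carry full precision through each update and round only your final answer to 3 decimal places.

0.930

After an electrical test='fail': P(defective) = 0.7·0.9000 / (0.7·0.9000 + 0.5·0.1000) ≈ 0.9265
After a stress test='pass': P(defective) = 0.55·0.9265 / (0.55·0.9265 + 0.85·0.0735) ≈ 0.8907
After a stress test='fail': P(defective) = 0.45·0.8907 / (0.45·0.8907 + 0.15·0.1093) ≈ 0.9607
After a stress test='pass': P(defective) = 0.55·0.9607 / (0.55·0.9607 + 0.85·0.0393) ≈ 0.9406
After an electrical test='fail': P(defective) = 0.7·0.9406 / (0.7·0.9406 + 0.5·0.0594) ≈ 0.9568
After an electrical test='pass': P(defective) = 0.3·0.9568 / (0.3·0.9568 + 0.5·0.0432) ≈ 0.9300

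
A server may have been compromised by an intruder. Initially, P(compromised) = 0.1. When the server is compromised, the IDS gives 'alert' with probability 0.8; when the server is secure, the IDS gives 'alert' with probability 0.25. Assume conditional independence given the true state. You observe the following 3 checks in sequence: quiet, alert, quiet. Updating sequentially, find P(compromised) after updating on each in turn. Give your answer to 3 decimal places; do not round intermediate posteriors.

0.025

Apply Bayes' rule sequentially, carrying P(compromised) forward.
After 'quiet': P(compromised) = 0.2·0.1000 / (0.2·0.1000 + 0.75·0.9000) ≈ 0.0288
After 'alert': P(compromised) = 0.8·0.0288 / (0.8·0.0288 + 0.25·0.9712) ≈ 0.0866
After 'quiet': P(compromised) = 0.2·0.0866 / (0.2·0.0866 + 0.75·0.9134) ≈ 0.0247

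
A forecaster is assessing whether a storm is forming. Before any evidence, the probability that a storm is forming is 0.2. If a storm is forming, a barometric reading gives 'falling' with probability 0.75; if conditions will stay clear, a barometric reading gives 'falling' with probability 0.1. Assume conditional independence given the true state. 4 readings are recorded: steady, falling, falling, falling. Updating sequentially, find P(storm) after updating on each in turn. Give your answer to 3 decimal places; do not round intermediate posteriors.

0.967

After 'steady': P(storm) = 0.25·0.2000 / (0.25·0.2000 + 0.9·0.8000) ≈ 0.0649
After 'falling': P(storm) = 0.75·0.0649 / (0.75·0.0649 + 0.1·0.9351) ≈ 0.3425
After 'falling': P(storm) = 0.75·0.3425 / (0.75·0.3425 + 0.1·0.6575) ≈ 0.7962
After 'falling': P(storm) = 0.75·0.7962 / (0.75·0.7962 + 0.1·0.2038) ≈ 0.9670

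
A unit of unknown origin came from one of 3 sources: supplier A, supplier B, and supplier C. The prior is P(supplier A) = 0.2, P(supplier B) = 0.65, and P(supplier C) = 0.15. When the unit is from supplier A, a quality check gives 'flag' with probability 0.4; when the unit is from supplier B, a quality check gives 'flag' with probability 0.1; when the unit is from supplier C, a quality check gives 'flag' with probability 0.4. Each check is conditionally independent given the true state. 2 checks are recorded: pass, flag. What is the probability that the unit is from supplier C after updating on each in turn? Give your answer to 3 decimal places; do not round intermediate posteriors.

After 'pass': normaliser = 0.6·0.2000 + 0.9·0.6500 + 0.6·0.1500; P(supplier A) ≈ 0.1509, P(supplier B) ≈ 0.7358, P(supplier C) ≈ 0.1132
After 'flag': normaliser = 0.4·0.1509 + 0.1·0.7358 + 0.4·0.1132; P(supplier A) ≈ 0.3368, P(supplier B) ≈ 0.4105, P(supplier C) ≈ 0.2526

0.253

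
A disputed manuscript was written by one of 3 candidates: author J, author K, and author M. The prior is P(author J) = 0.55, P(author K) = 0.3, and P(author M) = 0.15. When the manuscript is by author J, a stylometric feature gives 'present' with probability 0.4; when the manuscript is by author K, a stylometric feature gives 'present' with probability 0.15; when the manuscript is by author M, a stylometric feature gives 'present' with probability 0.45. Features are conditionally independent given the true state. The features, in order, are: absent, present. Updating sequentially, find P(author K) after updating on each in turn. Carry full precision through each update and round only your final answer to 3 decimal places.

After 'absent': normaliser = 0.6·0.5500 + 0.85·0.3000 + 0.55·0.1500; P(author J) ≈ 0.4944, P(author K) ≈ 0.3820, P(author M) ≈ 0.1236
After 'present': normaliser = 0.4·0.4944 + 0.15·0.3820 + 0.45·0.1236; P(author J) ≈ 0.6365, P(author K) ≈ 0.1844, P(author M) ≈ 0.1790

0.184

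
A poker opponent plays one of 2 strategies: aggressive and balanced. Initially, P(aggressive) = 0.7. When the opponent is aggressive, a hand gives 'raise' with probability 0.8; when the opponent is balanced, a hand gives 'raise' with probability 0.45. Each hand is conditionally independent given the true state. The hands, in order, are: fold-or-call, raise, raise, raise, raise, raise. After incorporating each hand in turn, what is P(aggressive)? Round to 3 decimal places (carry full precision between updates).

0.938

After 'fold-or-call': P(aggressive) = 0.2·0.7000 / (0.2·0.7000 + 0.55·0.3000) ≈ 0.4590
After 'raise': P(aggressive) = 0.8·0.4590 / (0.8·0.4590 + 0.45·0.5410) ≈ 0.6013
After 'raise': P(aggressive) = 0.8·0.6013 / (0.8·0.6013 + 0.45·0.3987) ≈ 0.7284
After 'raise': P(aggressive) = 0.8·0.7284 / (0.8·0.7284 + 0.45·0.2716) ≈ 0.8266
After 'raise': P(aggressive) = 0.8·0.8266 / (0.8·0.8266 + 0.45·0.1734) ≈ 0.8945
After 'raise': P(aggressive) = 0.8·0.8945 / (0.8·0.8945 + 0.45·0.1055) ≈ 0.9378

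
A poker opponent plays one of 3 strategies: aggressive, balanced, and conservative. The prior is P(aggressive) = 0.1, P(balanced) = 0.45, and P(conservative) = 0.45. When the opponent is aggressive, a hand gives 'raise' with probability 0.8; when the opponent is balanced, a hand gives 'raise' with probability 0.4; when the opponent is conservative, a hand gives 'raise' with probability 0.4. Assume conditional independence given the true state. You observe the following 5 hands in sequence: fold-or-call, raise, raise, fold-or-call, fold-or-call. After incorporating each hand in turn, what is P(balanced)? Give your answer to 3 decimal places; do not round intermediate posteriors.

After 'fold-or-call': normaliser = 0.2·0.1000 + 0.6·0.4500 + 0.6·0.4500; P(aggressive) ≈ 0.0357, P(balanced) ≈ 0.4821, P(conservative) ≈ 0.4821
After 'raise': normaliser = 0.8·0.0357 + 0.4·0.4821 + 0.4·0.4821; P(aggressive) ≈ 0.0690, P(balanced) ≈ 0.4655, P(conservative) ≈ 0.4655
After 'raise': normaliser = 0.8·0.0690 + 0.4·0.4655 + 0.4·0.4655; P(aggressive) ≈ 0.1290, P(balanced) ≈ 0.4355, P(conservative) ≈ 0.4355
After 'fold-or-call': normaliser = 0.2·0.1290 + 0.6·0.4355 + 0.6·0.4355; P(aggressive) ≈ 0.0471, P(balanced) ≈ 0.4765, P(conservative) ≈ 0.4765
After 'fold-or-call': normaliser = 0.2·0.0471 + 0.6·0.4765 + 0.6·0.4765; P(aggressive) ≈ 0.0162, P(balanced) ≈ 0.4919, P(conservative) ≈ 0.4919

0.492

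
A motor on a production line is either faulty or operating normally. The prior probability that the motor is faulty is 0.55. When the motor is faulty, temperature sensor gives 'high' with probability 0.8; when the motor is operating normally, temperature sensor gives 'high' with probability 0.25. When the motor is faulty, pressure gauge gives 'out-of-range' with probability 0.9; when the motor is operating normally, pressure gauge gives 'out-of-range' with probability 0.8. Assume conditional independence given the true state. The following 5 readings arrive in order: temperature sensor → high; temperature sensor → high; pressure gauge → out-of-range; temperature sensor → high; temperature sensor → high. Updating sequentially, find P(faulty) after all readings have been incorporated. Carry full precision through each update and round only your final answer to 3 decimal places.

Each posterior becomes the prior for the next update.
After temperature sensor='high': P(faulty) = 0.8·0.5500 / (0.8·0.5500 + 0.25·0.4500) ≈ 0.7964
After temperature sensor='high': P(faulty) = 0.8·0.7964 / (0.8·0.7964 + 0.25·0.2036) ≈ 0.9260
After pressure gauge='out-of-range': P(faulty) = 0.9·0.9260 / (0.9·0.9260 + 0.8·0.0740) ≈ 0.9337
After temperature sensor='high': P(faulty) = 0.8·0.9337 / (0.8·0.9337 + 0.25·0.0663) ≈ 0.9783
After temperature sensor='high': P(faulty) = 0.8·0.9783 / (0.8·0.9783 + 0.25·0.0217) ≈ 0.9931

0.993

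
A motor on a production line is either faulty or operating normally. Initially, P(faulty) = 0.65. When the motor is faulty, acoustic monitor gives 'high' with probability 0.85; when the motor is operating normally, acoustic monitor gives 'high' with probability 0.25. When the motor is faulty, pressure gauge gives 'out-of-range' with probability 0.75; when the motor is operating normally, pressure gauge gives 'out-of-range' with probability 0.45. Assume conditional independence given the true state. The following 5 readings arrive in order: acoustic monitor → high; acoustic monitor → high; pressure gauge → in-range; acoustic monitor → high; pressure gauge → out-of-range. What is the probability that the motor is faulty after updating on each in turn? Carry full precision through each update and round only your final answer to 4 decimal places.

0.9822

After acoustic monitor='high': P(faulty) = 0.85·0.6500 / (0.85·0.6500 + 0.25·0.3500) ≈ 0.8633
After acoustic monitor='high': P(faulty) = 0.85·0.8633 / (0.85·0.8633 + 0.25·0.1367) ≈ 0.9555
After pressure gauge='in-range': P(faulty) = 0.25·0.9555 / (0.25·0.9555 + 0.55·0.0445) ≈ 0.9070
After acoustic monitor='high': P(faulty) = 0.85·0.9070 / (0.85·0.9070 + 0.25·0.0930) ≈ 0.9707
After pressure gauge='out-of-range': P(faulty) = 0.75·0.9707 / (0.75·0.9707 + 0.45·0.0293) ≈ 0.9822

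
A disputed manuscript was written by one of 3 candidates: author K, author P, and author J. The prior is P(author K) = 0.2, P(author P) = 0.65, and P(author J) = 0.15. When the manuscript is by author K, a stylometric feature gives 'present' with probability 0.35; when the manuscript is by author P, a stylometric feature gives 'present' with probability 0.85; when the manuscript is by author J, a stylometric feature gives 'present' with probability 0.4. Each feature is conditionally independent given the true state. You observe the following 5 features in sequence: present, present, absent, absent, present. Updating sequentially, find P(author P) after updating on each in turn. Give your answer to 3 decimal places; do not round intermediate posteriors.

0.559

Apply Bayes' rule sequentially, carrying P(author P) forward.
After 'present': normaliser = 0.35·0.2000 + 0.85·0.6500 + 0.4·0.1500; P(author K) ≈ 0.1026, P(author P) ≈ 0.8095, P(author J) ≈ 0.0879
After 'present': normaliser = 0.35·0.1026 + 0.85·0.8095 + 0.4·0.0879; P(author K) ≈ 0.0473, P(author P) ≈ 0.9064, P(author J) ≈ 0.0463
After 'absent': normaliser = 0.65·0.0473 + 0.15·0.9064 + 0.6·0.0463; P(author K) ≈ 0.1580, P(author P) ≈ 0.6991, P(author J) ≈ 0.1429
After 'absent': normaliser = 0.65·0.1580 + 0.15·0.6991 + 0.6·0.1429; P(author K) ≈ 0.3502, P(author P) ≈ 0.3575, P(author J) ≈ 0.2923
After 'present': normaliser = 0.35·0.3502 + 0.85·0.3575 + 0.4·0.2923; P(author K) ≈ 0.2256, P(author P) ≈ 0.5592, P(author J) ≈ 0.2152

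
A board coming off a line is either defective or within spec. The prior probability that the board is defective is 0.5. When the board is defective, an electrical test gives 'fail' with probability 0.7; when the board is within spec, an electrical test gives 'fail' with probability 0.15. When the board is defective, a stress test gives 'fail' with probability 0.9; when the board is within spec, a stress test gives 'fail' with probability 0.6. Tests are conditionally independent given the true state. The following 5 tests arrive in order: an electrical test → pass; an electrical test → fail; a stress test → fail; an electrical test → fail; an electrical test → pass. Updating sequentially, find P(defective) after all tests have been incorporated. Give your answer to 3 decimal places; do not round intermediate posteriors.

0.803

Each posterior becomes the prior for the next update.
After an electrical test='pass': P(defective) = 0.3·0.5000 / (0.3·0.5000 + 0.85·0.5000) ≈ 0.2609
After an electrical test='fail': P(defective) = 0.7·0.2609 / (0.7·0.2609 + 0.15·0.7391) ≈ 0.6222
After a stress test='fail': P(defective) = 0.9·0.6222 / (0.9·0.6222 + 0.6·0.3778) ≈ 0.7119
After an electrical test='fail': P(defective) = 0.7·0.7119 / (0.7·0.7119 + 0.15·0.2881) ≈ 0.9202
After an electrical test='pass': P(defective) = 0.3·0.9202 / (0.3·0.9202 + 0.85·0.0798) ≈ 0.8027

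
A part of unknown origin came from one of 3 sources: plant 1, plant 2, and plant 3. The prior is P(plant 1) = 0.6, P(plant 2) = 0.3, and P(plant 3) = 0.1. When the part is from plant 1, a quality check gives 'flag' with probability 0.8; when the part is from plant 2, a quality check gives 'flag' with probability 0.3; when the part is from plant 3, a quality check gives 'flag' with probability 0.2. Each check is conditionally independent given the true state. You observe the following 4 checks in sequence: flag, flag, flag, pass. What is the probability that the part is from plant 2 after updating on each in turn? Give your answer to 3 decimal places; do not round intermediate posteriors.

Apply Bayes' rule sequentially, carrying P(plant 2) forward.
After 'flag': normaliser = 0.8·0.6000 + 0.3·0.3000 + 0.2·0.1000; P(plant 1) ≈ 0.8136, P(plant 2) ≈ 0.1525, P(plant 3) ≈ 0.0339
After 'flag': normaliser = 0.8·0.8136 + 0.3·0.1525 + 0.2·0.0339; P(plant 1) ≈ 0.9253, P(plant 2) ≈ 0.0651, P(plant 3) ≈ 0.0096
After 'flag': normaliser = 0.8·0.9253 + 0.3·0.0651 + 0.2·0.0096; P(plant 1) ≈ 0.9718, P(plant 2) ≈ 0.0256, P(plant 3) ≈ 0.0025
After 'pass': normaliser = 0.2·0.9718 + 0.7·0.0256 + 0.8·0.0025; P(plant 1) ≈ 0.9069, P(plant 2) ≈ 0.0837, P(plant 3) ≈ 0.0094

0.084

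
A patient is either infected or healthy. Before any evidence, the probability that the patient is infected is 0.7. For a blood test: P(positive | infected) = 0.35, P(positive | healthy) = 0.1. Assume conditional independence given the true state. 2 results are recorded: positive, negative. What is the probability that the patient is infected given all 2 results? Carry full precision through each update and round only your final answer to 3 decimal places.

After 'positive': P(infected) = 0.35·0.7000 / (0.35·0.7000 + 0.1·0.3000) ≈ 0.8909
After 'negative': P(infected) = 0.65·0.8909 / (0.65·0.8909 + 0.9·0.1091) ≈ 0.8550

0.855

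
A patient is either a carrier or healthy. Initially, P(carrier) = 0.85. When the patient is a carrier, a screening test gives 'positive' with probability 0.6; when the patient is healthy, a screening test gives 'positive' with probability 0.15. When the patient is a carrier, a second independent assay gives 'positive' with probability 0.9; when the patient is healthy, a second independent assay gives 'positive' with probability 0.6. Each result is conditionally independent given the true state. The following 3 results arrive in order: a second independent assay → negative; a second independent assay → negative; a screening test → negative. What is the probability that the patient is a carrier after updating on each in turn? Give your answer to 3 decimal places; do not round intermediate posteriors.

0.143

After a second independent assay='negative': P(carrier) = 0.1·0.8500 / (0.1·0.8500 + 0.4·0.1500) ≈ 0.5862
After a second independent assay='negative': P(carrier) = 0.1·0.5862 / (0.1·0.5862 + 0.4·0.4138) ≈ 0.2615
After a screening test='negative': P(carrier) = 0.4·0.2615 / (0.4·0.2615 + 0.85·0.7385) ≈ 0.1429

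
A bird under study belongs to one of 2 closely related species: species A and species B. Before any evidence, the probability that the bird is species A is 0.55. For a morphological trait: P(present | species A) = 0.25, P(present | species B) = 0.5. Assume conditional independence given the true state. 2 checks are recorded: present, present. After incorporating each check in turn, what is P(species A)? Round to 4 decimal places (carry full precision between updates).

After 'present': P(species A) = 0.25·0.5500 / (0.25·0.5500 + 0.5·0.4500) ≈ 0.3793
After 'present': P(species A) = 0.25·0.3793 / (0.25·0.3793 + 0.5·0.6207) ≈ 0.2340

0.2340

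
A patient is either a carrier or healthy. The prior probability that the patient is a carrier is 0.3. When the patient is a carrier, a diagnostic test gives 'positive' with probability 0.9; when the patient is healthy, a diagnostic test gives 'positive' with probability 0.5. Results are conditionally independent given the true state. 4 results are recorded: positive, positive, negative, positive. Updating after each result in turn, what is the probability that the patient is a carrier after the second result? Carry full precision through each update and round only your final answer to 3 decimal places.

0.581

Each posterior becomes the prior for the next update.
After 'positive': P(carrier) = 0.9·0.3000 / (0.9·0.3000 + 0.5·0.7000) ≈ 0.4355
After 'positive': P(carrier) = 0.9·0.4355 / (0.9·0.4355 + 0.5·0.5645) ≈ 0.5813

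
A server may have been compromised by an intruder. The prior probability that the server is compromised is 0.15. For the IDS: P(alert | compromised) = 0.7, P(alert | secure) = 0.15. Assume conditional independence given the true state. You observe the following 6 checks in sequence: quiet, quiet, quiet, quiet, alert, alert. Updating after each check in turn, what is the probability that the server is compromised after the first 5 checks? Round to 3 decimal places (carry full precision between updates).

After 'quiet': P(compromised) = 0.3·0.1500 / (0.3·0.1500 + 0.85·0.8500) ≈ 0.0586
After 'quiet': P(compromised) = 0.3·0.0586 / (0.3·0.0586 + 0.85·0.9414) ≈ 0.0215
After 'quiet': P(compromised) = 0.3·0.0215 / (0.3·0.0215 + 0.85·0.9785) ≈ 0.0077
After 'quiet': P(compromised) = 0.3·0.0077 / (0.3·0.0077 + 0.85·0.9923) ≈ 0.0027
After 'alert': P(compromised) = 0.7·0.0027 / (0.7·0.0027 + 0.15·0.9973) ≈ 0.0126

0.013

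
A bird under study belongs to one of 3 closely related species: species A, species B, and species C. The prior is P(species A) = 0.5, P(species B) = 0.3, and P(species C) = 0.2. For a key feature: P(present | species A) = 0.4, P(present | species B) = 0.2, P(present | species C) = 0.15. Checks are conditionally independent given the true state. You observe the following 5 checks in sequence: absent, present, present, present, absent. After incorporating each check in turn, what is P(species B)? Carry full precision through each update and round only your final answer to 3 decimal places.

After 'absent': normaliser = 0.6·0.5000 + 0.8·0.3000 + 0.85·0.2000; P(species A) ≈ 0.4225, P(species B) ≈ 0.3380, P(species C) ≈ 0.2394
After 'present': normaliser = 0.4·0.4225 + 0.2·0.3380 + 0.15·0.2394; P(species A) ≈ 0.6202, P(species B) ≈ 0.2481, P(species C) ≈ 0.1318
After 'present': normaliser = 0.4·0.6202 + 0.2·0.2481 + 0.15·0.1318; P(species A) ≈ 0.7814, P(species B) ≈ 0.1563, P(species C) ≈ 0.0623
After 'present': normaliser = 0.4·0.7814 + 0.2·0.1563 + 0.15·0.0623; P(species A) ≈ 0.8850, P(species B) ≈ 0.0885, P(species C) ≈ 0.0264
After 'absent': normaliser = 0.6·0.8850 + 0.8·0.0885 + 0.85·0.0264; P(species A) ≈ 0.8506, P(species B) ≈ 0.1134, P(species C) ≈ 0.0360

0.113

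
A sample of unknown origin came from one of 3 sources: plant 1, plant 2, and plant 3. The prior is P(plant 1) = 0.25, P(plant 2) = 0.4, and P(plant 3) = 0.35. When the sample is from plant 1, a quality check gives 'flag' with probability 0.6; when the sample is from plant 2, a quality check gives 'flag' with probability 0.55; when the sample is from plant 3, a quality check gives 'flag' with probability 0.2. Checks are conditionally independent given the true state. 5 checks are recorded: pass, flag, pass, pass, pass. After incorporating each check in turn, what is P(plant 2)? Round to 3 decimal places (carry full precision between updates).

After 'pass': normaliser = 0.4·0.2500 + 0.45·0.4000 + 0.8·0.3500; P(plant 1) ≈ 0.1786, P(plant 2) ≈ 0.3214, P(plant 3) ≈ 0.5000
After 'flag': normaliser = 0.6·0.1786 + 0.55·0.3214 + 0.2·0.5000; P(plant 1) ≈ 0.2791, P(plant 2) ≈ 0.4605, P(plant 3) ≈ 0.2605
After 'pass': normaliser = 0.4·0.2791 + 0.45·0.4605 + 0.8·0.2605; P(plant 1) ≈ 0.2117, P(plant 2) ≈ 0.3930, P(plant 3) ≈ 0.3952
After 'pass': normaliser = 0.4·0.2117 + 0.45·0.3930 + 0.8·0.3952; P(plant 1) ≈ 0.1466, P(plant 2) ≈ 0.3061, P(plant 3) ≈ 0.5473
After 'pass': normaliser = 0.4·0.1466 + 0.45·0.3061 + 0.8·0.5473; P(plant 1) ≈ 0.0925, P(plant 2) ≈ 0.2172, P(plant 3) ≈ 0.6903

0.217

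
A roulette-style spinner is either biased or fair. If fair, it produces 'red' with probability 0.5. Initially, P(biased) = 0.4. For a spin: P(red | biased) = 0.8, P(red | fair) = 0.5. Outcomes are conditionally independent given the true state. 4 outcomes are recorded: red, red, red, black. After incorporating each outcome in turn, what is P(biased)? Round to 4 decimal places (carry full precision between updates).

After 'red': P(biased) = 0.8·0.4000 / (0.8·0.4000 + 0.5·0.6000) ≈ 0.5161
After 'red': P(biased) = 0.8·0.5161 / (0.8·0.5161 + 0.5·0.4839) ≈ 0.6305
After 'red': P(biased) = 0.8·0.6305 / (0.8·0.6305 + 0.5·0.3695) ≈ 0.7320
After 'black': P(biased) = 0.2·0.7320 / (0.2·0.7320 + 0.5·0.2680) ≈ 0.5220

0.5220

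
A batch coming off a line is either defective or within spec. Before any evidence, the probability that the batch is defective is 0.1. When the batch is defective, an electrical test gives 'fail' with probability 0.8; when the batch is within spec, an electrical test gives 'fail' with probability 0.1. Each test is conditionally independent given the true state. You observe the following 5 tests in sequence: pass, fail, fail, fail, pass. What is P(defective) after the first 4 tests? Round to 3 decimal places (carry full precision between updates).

Apply Bayes' rule sequentially, carrying P(defective) forward.
After 'pass': P(defective) = 0.2·0.1000 / (0.2·0.1000 + 0.9·0.9000) ≈ 0.0241
After 'fail': P(defective) = 0.8·0.0241 / (0.8·0.0241 + 0.1·0.9759) ≈ 0.1649
After 'fail': P(defective) = 0.8·0.1649 / (0.8·0.1649 + 0.1·0.8351) ≈ 0.6124
After 'fail': P(defective) = 0.8·0.6124 / (0.8·0.6124 + 0.1·0.3876) ≈ 0.9267

0.927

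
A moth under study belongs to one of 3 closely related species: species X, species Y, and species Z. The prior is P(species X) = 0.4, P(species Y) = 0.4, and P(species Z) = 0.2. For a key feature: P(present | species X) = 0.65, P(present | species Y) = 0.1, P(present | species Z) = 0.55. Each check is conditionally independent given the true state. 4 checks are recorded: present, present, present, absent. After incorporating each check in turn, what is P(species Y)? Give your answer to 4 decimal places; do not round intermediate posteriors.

Each posterior becomes the prior for the next update.
After 'present': normaliser = 0.65·0.4000 + 0.1·0.4000 + 0.55·0.2000; P(species X) ≈ 0.6341, P(species Y) ≈ 0.0976, P(species Z) ≈ 0.2683
After 'present': normaliser = 0.65·0.6341 + 0.1·0.0976 + 0.55·0.2683; P(species X) ≈ 0.7238, P(species Y) ≈ 0.0171, P(species Z) ≈ 0.2591
After 'present': normaliser = 0.65·0.7238 + 0.1·0.0171 + 0.55·0.2591; P(species X) ≈ 0.7654, P(species Y) ≈ 0.0028, P(species Z) ≈ 0.2318
After 'absent': normaliser = 0.35·0.7654 + 0.9·0.0028 + 0.45·0.2318; P(species X) ≈ 0.7149, P(species Y) ≈ 0.0067, P(species Z) ≈ 0.2784

0.0067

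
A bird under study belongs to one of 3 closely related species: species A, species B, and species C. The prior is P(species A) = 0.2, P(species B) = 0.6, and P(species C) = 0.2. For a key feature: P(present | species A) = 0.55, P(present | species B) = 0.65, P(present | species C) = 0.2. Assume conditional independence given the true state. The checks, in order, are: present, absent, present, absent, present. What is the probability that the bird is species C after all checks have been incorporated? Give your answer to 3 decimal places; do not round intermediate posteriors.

After 'present': normaliser = 0.55·0.2000 + 0.65·0.6000 + 0.2·0.2000; P(species A) ≈ 0.2037, P(species B) ≈ 0.7222, P(species C) ≈ 0.0741
After 'absent': normaliser = 0.45·0.2037 + 0.35·0.7222 + 0.8·0.0741; P(species A) ≈ 0.2271, P(species B) ≈ 0.6261, P(species C) ≈ 0.1468
After 'present': normaliser = 0.55·0.2271 + 0.65·0.6261 + 0.2·0.1468; P(species A) ≈ 0.2225, P(species B) ≈ 0.7252, P(species C) ≈ 0.0523
After 'absent': normaliser = 0.45·0.2225 + 0.35·0.7252 + 0.8·0.0523; P(species A) ≈ 0.2530, P(species B) ≈ 0.6413, P(species C) ≈ 0.1057
After 'present': normaliser = 0.55·0.2530 + 0.65·0.6413 + 0.2·0.1057; P(species A) ≈ 0.2411, P(species B) ≈ 0.7223, P(species C) ≈ 0.0366

0.037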